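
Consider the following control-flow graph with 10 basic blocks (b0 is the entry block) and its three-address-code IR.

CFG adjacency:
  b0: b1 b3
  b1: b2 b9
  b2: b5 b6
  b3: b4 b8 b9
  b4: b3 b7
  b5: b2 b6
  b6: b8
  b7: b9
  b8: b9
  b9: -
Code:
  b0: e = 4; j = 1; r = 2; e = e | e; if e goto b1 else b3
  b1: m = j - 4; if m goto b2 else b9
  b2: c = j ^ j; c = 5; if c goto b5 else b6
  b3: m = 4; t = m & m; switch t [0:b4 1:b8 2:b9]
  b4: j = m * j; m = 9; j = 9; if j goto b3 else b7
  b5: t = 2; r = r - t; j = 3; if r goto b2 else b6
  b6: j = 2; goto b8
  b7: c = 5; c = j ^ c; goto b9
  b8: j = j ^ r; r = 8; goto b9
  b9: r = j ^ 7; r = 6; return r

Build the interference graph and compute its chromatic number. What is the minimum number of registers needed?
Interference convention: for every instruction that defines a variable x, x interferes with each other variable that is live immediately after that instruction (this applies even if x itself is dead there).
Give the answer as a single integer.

Block summaries:
  b0: {e,j,r} / ∅
  b1: {m} / {j}
  b2: {c} / {j}
  b3: {m,t} / ∅
  b4: {j,m} / {j,m}
  b5: {j,r,t} / {r}
  b6: {j} / ∅
  b7: {c} / {j}
  b8: {j,r} / {j,r}
  b9: {r} / {j}

Liveness:
  live b0: ∅→{j,r}
  live b1: {j,r}→{j,r}
  live b2: {j,r}→{r}
  live b3: {j,r}→{j,m,r}
  live b4: {j,m,r}→{j,r}
  live b5: {r}→{j,r}
  live b6: {r}→{j,r}
  live b7: {j}→{j}
  live b8: {j,r}→{j}
  live b9: {j}→∅

Conflict graph:
  c↔{j,r}
  e↔{j,r}
  j↔{c,e,m,r,t}
  m↔{j,r,t}
  r↔{c,e,j,m,t}
  t↔{j,m,r}

Registers:
  {j,m,r,t} pairwise interfere (4-clique) ⇒ χ ≥ 4
  4-colouring: c0={j}  c1={r}  c2={c,e,m}  c3={t}
  χ = 4

Answer: 4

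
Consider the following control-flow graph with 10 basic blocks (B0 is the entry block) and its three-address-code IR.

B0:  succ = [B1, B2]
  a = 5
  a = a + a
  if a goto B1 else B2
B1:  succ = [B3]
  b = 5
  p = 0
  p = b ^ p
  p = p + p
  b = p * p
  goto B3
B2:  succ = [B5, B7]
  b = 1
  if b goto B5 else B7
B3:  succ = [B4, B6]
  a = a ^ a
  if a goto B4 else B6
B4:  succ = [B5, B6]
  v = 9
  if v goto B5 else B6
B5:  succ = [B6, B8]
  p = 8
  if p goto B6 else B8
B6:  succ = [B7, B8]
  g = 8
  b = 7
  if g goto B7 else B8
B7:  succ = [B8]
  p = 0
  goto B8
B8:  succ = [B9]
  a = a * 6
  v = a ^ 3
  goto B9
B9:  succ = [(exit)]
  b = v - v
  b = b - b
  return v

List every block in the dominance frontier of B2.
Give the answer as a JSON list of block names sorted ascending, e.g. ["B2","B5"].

Answer: ["B5", "B7"]

Analysis:
idom tree: B1←B0 B2←B0 B3←B1 B4←B3 B5←B0 B6←B0 B7←B0 B8←B0 B9←B8
Dom at joins:
  B5: preds {B2,B4}: {B0,B2} ∩ {B0,B1,B3,B4} = {B0}; idom=B0
  B6: preds {B3,B4,B5}: {B0,B1,B3} ∩ {B0,B1,B3,B4} ∩ {B0,B5} = {B0}; idom=B0
  B7: preds {B2,B6}: {B0,B2} ∩ {B0,B6} = {B0}; idom=B0
  B8: preds {B5,B6,B7}: {B0,B5} ∩ {B0,B6} ∩ {B0,B7} = {B0}; idom=B0

DF derivation:
  B5←B2: walk B2 to B0
  B5←B4: walk B4→B3→B1 to B0
  B6←B3: walk B3→B1 to B0
  B6←B4: walk B4→B3→B1 to B0
  B6←B5: walk B5 to B0
  B7←B2: walk B2 to B0
  B7←B6: walk B6 to B0
  B8←B5: walk B5 to B0
  B8←B6: walk B6 to B0
  B8←B7: walk B7 to B0
  B0: DF=∅
  B1: DF={B5,B6}
  B2: DF={B5,B7}
  B3: DF={B5,B6}
  B4: DF={B5,B6}
  B5: DF={B6,B8}
  B6: DF={B7,B8}
  B7: DF={B8}
  B8: DF=∅
  B9: DF=∅

DF(B2) = ["B5", "B7"]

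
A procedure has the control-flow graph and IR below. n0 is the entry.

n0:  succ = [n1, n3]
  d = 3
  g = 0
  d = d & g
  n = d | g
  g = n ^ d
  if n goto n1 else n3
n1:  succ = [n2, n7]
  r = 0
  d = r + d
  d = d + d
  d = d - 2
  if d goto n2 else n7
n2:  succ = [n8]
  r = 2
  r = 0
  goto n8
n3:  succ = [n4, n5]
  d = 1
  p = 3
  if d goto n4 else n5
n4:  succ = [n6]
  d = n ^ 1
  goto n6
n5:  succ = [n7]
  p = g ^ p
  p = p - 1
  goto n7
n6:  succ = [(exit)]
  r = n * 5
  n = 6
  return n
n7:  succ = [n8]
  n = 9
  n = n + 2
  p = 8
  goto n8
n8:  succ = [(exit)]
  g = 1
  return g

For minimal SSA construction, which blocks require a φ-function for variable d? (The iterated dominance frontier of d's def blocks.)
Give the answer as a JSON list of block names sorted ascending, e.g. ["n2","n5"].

Answer: ["n7", "n8"]

Working:
idom tree: n1←n0 n2←n1 n3←n0 n4←n3 n5←n3 n6←n4 n7←n0 n8←n0
Join-block Dom:
  n7: preds {n1,n5}: {n0,n1} ∩ {n0,n3,n5} = {n0}; idom=n0
  n8: preds {n2,n7}: {n0,n1,n2} ∩ {n0,n7} = {n0}; idom=n0

DF walk-up:
  join n7 pred n1: n1 stop@n0
  join n7 pred n5: n5→n3 stop@n0
  join n8 pred n2: n2→n1 stop@n0
  join n8 pred n7: n7 stop@n0
  n0 → ∅
  n1 → {n7,n8}
  n2 → {n8}
  n3 → {n7}
  n4 → ∅
  n5 → {n7}
  n6 → ∅
  n7 → {n8}
  n8 → ∅

φ for d: defs {n0,n1,n3,n4}
  DF⁺ = {n7,n8}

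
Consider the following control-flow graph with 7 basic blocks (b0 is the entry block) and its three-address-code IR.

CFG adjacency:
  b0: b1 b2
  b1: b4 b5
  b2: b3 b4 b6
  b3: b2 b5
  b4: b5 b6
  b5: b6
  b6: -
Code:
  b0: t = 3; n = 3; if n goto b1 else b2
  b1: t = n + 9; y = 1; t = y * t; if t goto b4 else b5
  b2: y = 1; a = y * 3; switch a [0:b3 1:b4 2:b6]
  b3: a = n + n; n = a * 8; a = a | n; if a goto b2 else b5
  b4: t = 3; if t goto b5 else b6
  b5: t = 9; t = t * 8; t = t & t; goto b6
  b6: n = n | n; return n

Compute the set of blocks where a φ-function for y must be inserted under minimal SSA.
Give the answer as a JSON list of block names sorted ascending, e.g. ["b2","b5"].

idom tree: b1←b0 b2←b0 b3←b2 b4←b0 b5←b0 b6←b0
Join-block Dom:
  b2: preds {b0,b3}: {b0} ∩ {b0,b2,b3} = {b0}; idom=b0
  b4: preds {b1,b2}: {b0,b1} ∩ {b0,b2} = {b0}; idom=b0
  b5: preds {b1,b3,b4}: {b0,b1} ∩ {b0,b2,b3} ∩ {b0,b4} = {b0}; idom=b0
  b6: preds {b2,b4,b5}: {b0,b2} ∩ {b0,b4} ∩ {b0,b5} = {b0}; idom=b0

DF walk-up:
  join b2 pred b0: · stop@b0
  join b2 pred b3: b3→b2 stop@b0
  join b4 pred b1: b1 stop@b0
  join b4 pred b2: b2 stop@b0
  join b5 pred b1: b1 stop@b0
  join b5 pred b3: b3→b2 stop@b0
  join b5 pred b4: b4 stop@b0
  join b6 pred b2: b2 stop@b0
  join b6 pred b4: b4 stop@b0
  join b6 pred b5: b5 stop@b0
  b0: DF=∅
  b1: DF={b4,b5}
  b2: DF={b2,b4,b5,b6}
  b3: DF={b2,b5}
  b4: DF={b5,b6}
  b5: DF={b6}
  b6: DF=∅

φ for y: defs {b1,b2}
  DF⁺ = {b2,b4,b5,b6}

Answer: ["b2", "b4", "b5", "b6"]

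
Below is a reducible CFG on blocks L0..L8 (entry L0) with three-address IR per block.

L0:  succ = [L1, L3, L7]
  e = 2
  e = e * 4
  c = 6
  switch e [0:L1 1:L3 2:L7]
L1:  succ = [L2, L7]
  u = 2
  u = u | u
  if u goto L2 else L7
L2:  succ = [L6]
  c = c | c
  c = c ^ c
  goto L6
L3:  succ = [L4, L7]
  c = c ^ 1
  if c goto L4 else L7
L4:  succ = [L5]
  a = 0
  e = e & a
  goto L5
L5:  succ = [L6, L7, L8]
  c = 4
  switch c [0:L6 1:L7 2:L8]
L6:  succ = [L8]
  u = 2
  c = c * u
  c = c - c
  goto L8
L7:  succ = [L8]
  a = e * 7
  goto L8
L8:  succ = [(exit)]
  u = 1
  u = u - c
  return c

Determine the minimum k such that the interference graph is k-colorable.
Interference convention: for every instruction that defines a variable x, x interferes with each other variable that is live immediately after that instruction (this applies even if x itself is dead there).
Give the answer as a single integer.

Answer: 3

Derivation:
def/use:
  L0: def={c,e} ue=∅
  L1: def={u} ue=∅
  L2: def={c} ue={c}
  L3: def={c} ue={c}
  L4: def={a,e} ue={e}
  L5: def={c} ue=∅
  L6: def={c,u} ue={c}
  L7: def={a} ue={e}
  L8: def={u} ue={c}

Live sets:
  L0: in=∅ out={c,e}
  L1: in={c,e} out={c,e}
  L2: in={c} out={c}
  L3: in={c,e} out={c,e}
  L4: in={e} out={e}
  L5: in={e} out={c,e}
  L6: in={c} out={c}
  L7: in={c,e} out={c}
  L8: in={c} out=∅

Interference:
  a: {c,e}
  c: {a,e,u}
  e: {a,c,u}
  u: {c,e}

Chromatic number:
  clique {a,c,e} ⇒ need ≥ 3
  assign a→R2 c→R0 e→R1 u→R2 — no edge inside a register ⇒ χ ≤ 3
  χ = 3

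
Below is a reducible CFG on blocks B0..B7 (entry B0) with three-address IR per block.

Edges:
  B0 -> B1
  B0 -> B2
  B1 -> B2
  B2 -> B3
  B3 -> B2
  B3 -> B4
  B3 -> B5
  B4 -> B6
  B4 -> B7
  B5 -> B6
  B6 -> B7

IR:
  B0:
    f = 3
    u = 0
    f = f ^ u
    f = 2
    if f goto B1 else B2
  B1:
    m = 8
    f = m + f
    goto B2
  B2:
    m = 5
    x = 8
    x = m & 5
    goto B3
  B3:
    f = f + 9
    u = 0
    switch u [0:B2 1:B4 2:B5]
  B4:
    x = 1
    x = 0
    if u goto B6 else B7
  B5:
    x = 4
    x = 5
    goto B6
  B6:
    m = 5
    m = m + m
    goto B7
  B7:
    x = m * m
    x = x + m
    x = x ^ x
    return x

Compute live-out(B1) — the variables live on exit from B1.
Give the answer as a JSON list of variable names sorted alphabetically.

Answer: ["f"]

Working:
Block summaries:
  B0: def={f,u} ue=∅
  B1: def={f,m} ue={f}
  B2: def={m,x} ue=∅
  B3: def={f,u} ue={f}
  B4: def={x} ue={u}
  B5: def={x} ue=∅
  B6: def={m} ue=∅
  B7: def={x} ue={m}

Liveness:
  B0: in=∅ out={f}
  B1: in={f} out={f}
  B2: in={f} out={f,m}
  B3: in={f,m} out={f,m,u}
  B4: in={m,u} out={m}
  B5: in=∅ out=∅
  B6: in=∅ out={m}
  B7: in={m} out=∅

live-out(B1) = ["f"]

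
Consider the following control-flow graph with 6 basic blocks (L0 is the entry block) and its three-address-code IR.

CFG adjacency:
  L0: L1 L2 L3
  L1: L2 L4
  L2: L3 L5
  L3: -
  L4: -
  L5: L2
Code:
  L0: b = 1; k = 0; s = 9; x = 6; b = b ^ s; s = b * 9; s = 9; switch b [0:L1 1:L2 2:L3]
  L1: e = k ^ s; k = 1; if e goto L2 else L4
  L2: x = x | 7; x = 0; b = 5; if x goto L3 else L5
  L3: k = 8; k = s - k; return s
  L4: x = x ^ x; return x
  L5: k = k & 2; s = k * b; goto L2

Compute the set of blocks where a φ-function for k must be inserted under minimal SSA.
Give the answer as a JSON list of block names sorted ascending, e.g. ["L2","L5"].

Answer: ["L2", "L3"]

Derivation:
idom tree: L1←L0 L2←L0 L3←L0 L4←L1 L5←L2
Dom at joins:
  L2: preds {L0,L1,L5}: {L0} ∩ {L0,L1} ∩ {L0,L2,L5} = {L0}; idom=L0
  L3: preds {L0,L2}: {L0} ∩ {L0,L2} = {L0}; idom=L0

DF derivation:
  L2←L0: walk · to L0
  L2←L1: walk L1 to L0
  L2←L5: walk L5→L2 to L0
  L3←L0: walk · to L0
  L3←L2: walk L2 to L0
  L0: DF=∅
  L1: DF={L2}
  L2: DF={L2,L3}
  L3: DF=∅
  L4: DF=∅
  L5: DF={L2}

φ for k: defs {L0,L1,L3,L5}
  DF⁺ = {L2,L3}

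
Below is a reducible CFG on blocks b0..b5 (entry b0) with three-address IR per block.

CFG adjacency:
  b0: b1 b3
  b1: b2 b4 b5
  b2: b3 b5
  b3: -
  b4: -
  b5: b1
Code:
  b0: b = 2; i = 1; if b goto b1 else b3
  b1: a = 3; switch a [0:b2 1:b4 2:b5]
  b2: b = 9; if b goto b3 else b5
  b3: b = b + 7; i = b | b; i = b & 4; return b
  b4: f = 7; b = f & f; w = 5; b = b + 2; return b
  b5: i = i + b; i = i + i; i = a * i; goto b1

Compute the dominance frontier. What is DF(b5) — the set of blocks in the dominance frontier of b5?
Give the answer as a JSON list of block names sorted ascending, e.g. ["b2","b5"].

Answer: ["b1"]

Derivation:
idom tree: b1←b0 b2←b1 b3←b0 b4←b1 b5←b1
Dom at joins:
  b1: preds {b0,b5}: {b0} ∩ {b0,b1,b5} = {b0}; idom=b0
  b3: preds {b0,b2}: {b0} ∩ {b0,b1,b2} = {b0}; idom=b0
  b5: preds {b1,b2}: {b0,b1} ∩ {b0,b1,b2} = {b0,b1}; idom=b1

Frontier:
  join b1 pred b0: · stop@b0
  join b1 pred b5: b5→b1 stop@b0
  join b3 pred b0: · stop@b0
  join b3 pred b2: b2→b1 stop@b0
  join b5 pred b1: · stop@b1
  join b5 pred b2: b2 stop@b1
  b0: DF=∅
  b1: DF={b1,b3}
  b2: DF={b3,b5}
  b3: DF=∅
  b4: DF=∅
  b5: DF={b1}

DF(b5) = ["b1"]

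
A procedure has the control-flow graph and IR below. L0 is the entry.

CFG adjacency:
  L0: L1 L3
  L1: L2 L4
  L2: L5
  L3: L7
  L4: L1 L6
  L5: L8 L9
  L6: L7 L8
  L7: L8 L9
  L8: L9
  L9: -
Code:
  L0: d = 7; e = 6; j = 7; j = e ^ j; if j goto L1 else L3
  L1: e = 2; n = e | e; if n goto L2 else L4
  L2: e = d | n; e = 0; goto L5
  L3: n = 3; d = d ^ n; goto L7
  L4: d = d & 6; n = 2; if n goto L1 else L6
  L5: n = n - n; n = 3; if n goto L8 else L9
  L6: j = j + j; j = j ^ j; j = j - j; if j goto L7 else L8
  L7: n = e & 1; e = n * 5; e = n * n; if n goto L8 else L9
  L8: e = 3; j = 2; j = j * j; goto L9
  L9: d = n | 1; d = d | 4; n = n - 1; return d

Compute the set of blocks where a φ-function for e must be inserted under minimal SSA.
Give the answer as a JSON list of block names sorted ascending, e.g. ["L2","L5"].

Answer: ["L1", "L7", "L8", "L9"]

Working:
idom tree: L1←L0 L2←L1 L3←L0 L4←L1 L5←L2 L6←L4 L7←L0 L8←L0 L9←L0
Dom at joins:
  L1: preds {L0,L4}: {L0} ∩ {L0,L1,L4} = {L0}; idom=L0
  L7: preds {L3,L6}: {L0,L3} ∩ {L0,L1,L4,L6} = {L0}; idom=L0
  L8: preds {L5,L6,L7}: {L0,L1,L2,L5} ∩ {L0,L1,L4,L6} ∩ {L0,L7} = {L0}; idom=L0
  L9: preds {L5,L7,L8}: {L0,L1,L2,L5} ∩ {L0,L7} ∩ {L0,L8} = {L0}; idom=L0

DF derivation:
  L1←L0: walk · to L0
  L1←L4: walk L4→L1 to L0
  L7←L3: walk L3 to L0
  L7←L6: walk L6→L4→L1 to L0
  L8←L5: walk L5→L2→L1 to L0
  L8←L6: walk L6→L4→L1 to L0
  L8←L7: walk L7 to L0
  L9←L5: walk L5→L2→L1 to L0
  L9←L7: walk L7 to L0
  L9←L8: walk L8 to L0
  L0: DF=∅
  L1: DF={L1,L7,L8,L9}
  L2: DF={L8,L9}
  L3: DF={L7}
  L4: DF={L1,L7,L8}
  L5: DF={L8,L9}
  L6: DF={L7,L8}
  L7: DF={L8,L9}
  L8: DF={L9}
  L9: DF=∅

φ for e: defs {L0,L1,L2,L7,L8}
  DF⁺ = {L1,L7,L8,L9}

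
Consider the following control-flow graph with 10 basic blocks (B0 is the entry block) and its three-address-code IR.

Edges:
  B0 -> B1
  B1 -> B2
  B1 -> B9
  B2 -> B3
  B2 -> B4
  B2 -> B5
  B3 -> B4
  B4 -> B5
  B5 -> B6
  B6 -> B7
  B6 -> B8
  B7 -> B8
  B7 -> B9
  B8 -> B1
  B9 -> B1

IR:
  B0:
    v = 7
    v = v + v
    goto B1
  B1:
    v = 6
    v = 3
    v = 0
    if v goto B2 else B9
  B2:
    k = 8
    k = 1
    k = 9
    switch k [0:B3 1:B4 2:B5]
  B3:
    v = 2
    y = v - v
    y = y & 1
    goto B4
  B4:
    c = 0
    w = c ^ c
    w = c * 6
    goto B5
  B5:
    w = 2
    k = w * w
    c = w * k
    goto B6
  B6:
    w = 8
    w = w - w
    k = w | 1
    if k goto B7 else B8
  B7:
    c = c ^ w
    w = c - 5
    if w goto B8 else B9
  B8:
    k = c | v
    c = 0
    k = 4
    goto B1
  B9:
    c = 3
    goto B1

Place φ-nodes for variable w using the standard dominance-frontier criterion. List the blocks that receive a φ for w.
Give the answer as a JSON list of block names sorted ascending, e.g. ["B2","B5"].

idom tree: B1←B0 B2←B1 B3←B2 B4←B2 B5←B2 B6←B5 B7←B6 B8←B6 B9←B1
Dom at joins:
  B1: preds {B0,B8,B9}: {B0} ∩ {B0,B1,B2,B5,B6,B8} ∩ {B0,B1,B9} = {B0}; idom=B0
  B4: preds {B2,B3}: {B0,B1,B2} ∩ {B0,B1,B2,B3} = {B0,B1,B2}; idom=B2
  B5: preds {B2,B4}: {B0,B1,B2} ∩ {B0,B1,B2,B4} = {B0,B1,B2}; idom=B2
  B8: preds {B6,B7}: {B0,B1,B2,B5,B6} ∩ {B0,B1,B2,B5,B6,B7} = {B0,B1,B2,B5,B6}; idom=B6
  B9: preds {B1,B7}: {B0,B1} ∩ {B0,B1,B2,B5,B6,B7} = {B0,B1}; idom=B1

DF derivation:
  join B1 pred B0: · stop@B0
  join B1 pred B8: B8→B6→B5→B2→B1 stop@B0
  join B1 pred B9: B9→B1 stop@B0
  join B4 pred B2: · stop@B2
  join B4 pred B3: B3 stop@B2
  join B5 pred B2: · stop@B2
  join B5 pred B4: B4 stop@B2
  join B8 pred B6: · stop@B6
  join B8 pred B7: B7 stop@B6
  join B9 pred B1: · stop@B1
  join B9 pred B7: B7→B6→B5→B2 stop@B1
  B0 → ∅
  B1 → {B1}
  B2 → {B1,B9}
  B3 → {B4}
  B4 → {B5}
  B5 → {B1,B9}
  B6 → {B1,B9}
  B7 → {B8,B9}
  B8 → {B1}
  B9 → {B1}

φ for w: defs {B4,B5,B6,B7}
  DF⁺ = {B1,B5,B8,B9}

Answer: ["B1", "B5", "B8", "B9"]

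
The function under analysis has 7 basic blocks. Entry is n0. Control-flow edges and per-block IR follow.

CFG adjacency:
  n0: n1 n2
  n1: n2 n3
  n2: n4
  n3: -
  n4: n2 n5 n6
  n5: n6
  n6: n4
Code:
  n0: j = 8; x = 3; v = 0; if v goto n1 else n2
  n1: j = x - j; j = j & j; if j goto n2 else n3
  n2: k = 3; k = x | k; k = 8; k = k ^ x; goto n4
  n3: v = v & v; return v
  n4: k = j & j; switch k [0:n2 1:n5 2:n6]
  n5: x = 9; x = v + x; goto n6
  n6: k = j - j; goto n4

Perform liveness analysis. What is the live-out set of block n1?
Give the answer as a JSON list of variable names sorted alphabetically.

Answer: ["j", "v", "x"]

Derivation:
def/use:
  n0: {j,v,x} / ∅
  n1: {j} / {j,x}
  n2: {k} / {x}
  n3: {v} / {v}
  n4: {k} / {j}
  n5: {x} / {v}
  n6: {k} / {j}

Live sets:
  n0: in=∅ out={j,v,x}
  n1: in={j,v,x} out={j,v,x}
  n2: in={j,v,x} out={j,v,x}
  n3: in={v} out=∅
  n4: in={j,v,x} out={j,v,x}
  n5: in={j,v} out={j,v,x}
  n6: in={j,v,x} out={j,v,x}

live-out(n1) = ["j", "v", "x"]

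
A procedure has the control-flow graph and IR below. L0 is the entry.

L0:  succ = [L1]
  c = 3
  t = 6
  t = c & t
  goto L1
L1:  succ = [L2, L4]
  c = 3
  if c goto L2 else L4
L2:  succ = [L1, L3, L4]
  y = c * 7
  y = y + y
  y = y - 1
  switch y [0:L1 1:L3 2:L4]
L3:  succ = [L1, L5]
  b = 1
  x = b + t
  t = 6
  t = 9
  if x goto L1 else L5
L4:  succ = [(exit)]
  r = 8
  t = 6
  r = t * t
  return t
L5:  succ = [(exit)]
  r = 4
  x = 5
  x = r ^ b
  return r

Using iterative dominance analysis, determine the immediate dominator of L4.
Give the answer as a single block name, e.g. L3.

idom tree: L1←L0 L2←L1 L3←L2 L4←L1 L5←L3
Join-block Dom:
  L1: preds {L0,L2,L3}: {L0} ∩ {L0,L1,L2} ∩ {L0,L1,L2,L3} = {L0}; idom=L0
  L4: preds {L1,L2}: {L0,L1} ∩ {L0,L1,L2} = {L0,L1}; idom=L1

idom(L4) = L1

Answer: L1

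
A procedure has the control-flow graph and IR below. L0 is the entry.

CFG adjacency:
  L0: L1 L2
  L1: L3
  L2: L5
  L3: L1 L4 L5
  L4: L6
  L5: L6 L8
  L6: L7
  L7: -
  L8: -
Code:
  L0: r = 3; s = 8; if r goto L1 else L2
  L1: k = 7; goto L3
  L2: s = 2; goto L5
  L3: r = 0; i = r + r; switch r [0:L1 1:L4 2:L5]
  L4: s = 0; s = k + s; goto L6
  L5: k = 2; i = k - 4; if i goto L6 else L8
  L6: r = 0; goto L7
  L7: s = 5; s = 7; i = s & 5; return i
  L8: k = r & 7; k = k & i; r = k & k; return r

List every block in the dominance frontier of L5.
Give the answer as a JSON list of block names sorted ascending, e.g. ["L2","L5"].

Answer: ["L6"]

Analysis:
idom tree: L1←L0 L2←L0 L3←L1 L4←L3 L5←L0 L6←L0 L7←L6 L8←L5
Dom at joins:
  L1: preds {L0,L3}: {L0} ∩ {L0,L1,L3} = {L0}; idom=L0
  L5: preds {L2,L3}: {L0,L2} ∩ {L0,L1,L3} = {L0}; idom=L0
  L6: preds {L4,L5}: {L0,L1,L3,L4} ∩ {L0,L5} = {L0}; idom=L0

DF derivation:
  join L1 pred L0: · stop@L0
  join L1 pred L3: L3→L1 stop@L0
  join L5 pred L2: L2 stop@L0
  join L5 pred L3: L3→L1 stop@L0
  join L6 pred L4: L4→L3→L1 stop@L0
  join L6 pred L5: L5 stop@L0
  L0 → ∅
  L1 → {L1,L5,L6}
  L2 → {L5}
  L3 → {L1,L5,L6}
  L4 → {L6}
  L5 → {L6}
  L6 → ∅
  L7 → ∅
  L8 → ∅

DF(L5) = ["L6"]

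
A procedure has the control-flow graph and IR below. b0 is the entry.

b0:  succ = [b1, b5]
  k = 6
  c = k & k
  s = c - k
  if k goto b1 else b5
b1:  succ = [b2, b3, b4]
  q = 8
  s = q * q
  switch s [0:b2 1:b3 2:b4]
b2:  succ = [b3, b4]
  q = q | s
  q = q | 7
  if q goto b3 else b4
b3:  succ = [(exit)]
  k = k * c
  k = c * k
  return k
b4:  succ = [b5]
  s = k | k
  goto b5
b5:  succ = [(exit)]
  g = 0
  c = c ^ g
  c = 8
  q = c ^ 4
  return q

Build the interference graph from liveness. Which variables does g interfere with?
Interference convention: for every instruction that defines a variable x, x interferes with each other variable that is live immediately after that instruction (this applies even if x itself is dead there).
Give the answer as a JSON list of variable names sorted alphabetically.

def/use:
  b0: def={c,k,s} ue=∅
  b1: def={q,s} ue=∅
  b2: def={q} ue={q,s}
  b3: def={k} ue={c,k}
  b4: def={s} ue={k}
  b5: def={c,g,q} ue={c}

Live sets:
  live b0: ∅→{c,k}
  live b1: {c,k}→{c,k,q,s}
  live b2: {c,k,q,s}→{c,k}
  live b3: {c,k}→∅
  live b4: {c,k}→{c}
  live b5: {c}→∅

Interference:
  c↔{g,k,q,s}
  g↔{c}
  k↔{c,q,s}
  q↔{c,k,s}
  s↔{c,k,q}

N(g) = ["c"]

Answer: ["c"]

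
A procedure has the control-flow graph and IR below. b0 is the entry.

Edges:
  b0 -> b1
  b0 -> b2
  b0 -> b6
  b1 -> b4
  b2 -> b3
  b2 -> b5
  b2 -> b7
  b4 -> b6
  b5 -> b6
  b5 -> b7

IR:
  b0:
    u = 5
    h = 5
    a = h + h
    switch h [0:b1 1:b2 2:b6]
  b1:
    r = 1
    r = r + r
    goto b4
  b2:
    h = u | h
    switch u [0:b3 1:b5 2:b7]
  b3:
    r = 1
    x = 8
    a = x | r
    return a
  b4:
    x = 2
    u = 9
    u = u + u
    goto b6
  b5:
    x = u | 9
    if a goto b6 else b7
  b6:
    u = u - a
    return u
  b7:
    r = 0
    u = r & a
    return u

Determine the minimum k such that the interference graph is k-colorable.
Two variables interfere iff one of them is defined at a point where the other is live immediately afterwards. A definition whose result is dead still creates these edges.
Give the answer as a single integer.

def/use:
  b0: def={a,h,u} ue=∅
  b1: def={r} ue=∅
  b2: def={h} ue={h,u}
  b3: def={a,r,x} ue=∅
  b4: def={u,x} ue=∅
  b5: def={x} ue={a,u}
  b6: def={u} ue={a,u}
  b7: def={r,u} ue={a}

Live sets:
  b0 li=∅ lo={a,h,u}
  b1 li={a} lo={a}
  b2 li={a,h,u} lo={a,u}
  b3 li=∅ lo=∅
  b4 li={a} lo={a,u}
  b5 li={a,u} lo={a,u}
  b6 li={a,u} lo=∅
  b7 li={a} lo=∅

Interfere edges:
  a — {h,r,u,x}
  h — {a,u}
  r — {a,x}
  u — {a,h,x}
  x — {a,r,u}

Colouring:
  {a,h,u} pairwise interfere (3-clique) ⇒ χ ≥ 3
  3-colouring: r0={a}  r1={r,u}  r2={h,x}
  χ = 3

Answer: 3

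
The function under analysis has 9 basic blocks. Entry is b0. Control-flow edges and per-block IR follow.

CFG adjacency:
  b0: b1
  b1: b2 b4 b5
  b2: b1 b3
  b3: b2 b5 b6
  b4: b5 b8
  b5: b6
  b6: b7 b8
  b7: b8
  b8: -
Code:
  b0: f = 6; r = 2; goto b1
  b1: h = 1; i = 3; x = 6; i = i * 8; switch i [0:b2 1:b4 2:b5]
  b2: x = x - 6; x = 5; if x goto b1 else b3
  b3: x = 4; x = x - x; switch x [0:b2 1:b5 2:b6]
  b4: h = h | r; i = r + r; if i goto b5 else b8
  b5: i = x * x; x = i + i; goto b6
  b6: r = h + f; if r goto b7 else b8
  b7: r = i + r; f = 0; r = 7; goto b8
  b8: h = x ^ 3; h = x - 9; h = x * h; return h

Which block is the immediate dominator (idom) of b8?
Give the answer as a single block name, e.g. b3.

idom tree: b1←b0 b2←b1 b3←b2 b4←b1 b5←b1 b6←b1 b7←b6 b8←b1
Join-block Dom:
  b1: preds {b0,b2}: {b0} ∩ {b0,b1,b2} = {b0}; idom=b0
  b2: preds {b1,b3}: {b0,b1} ∩ {b0,b1,b2,b3} = {b0,b1}; idom=b1
  b5: preds {b1,b3,b4}: {b0,b1} ∩ {b0,b1,b2,b3} ∩ {b0,b1,b4} = {b0,b1}; idom=b1
  b6: preds {b3,b5}: {b0,b1,b2,b3} ∩ {b0,b1,b5} = {b0,b1}; idom=b1
  b8: preds {b4,b6,b7}: {b0,b1,b4} ∩ {b0,b1,b6} ∩ {b0,b1,b6,b7} = {b0,b1}; idom=b1

idom(b8) = b1

Answer: b1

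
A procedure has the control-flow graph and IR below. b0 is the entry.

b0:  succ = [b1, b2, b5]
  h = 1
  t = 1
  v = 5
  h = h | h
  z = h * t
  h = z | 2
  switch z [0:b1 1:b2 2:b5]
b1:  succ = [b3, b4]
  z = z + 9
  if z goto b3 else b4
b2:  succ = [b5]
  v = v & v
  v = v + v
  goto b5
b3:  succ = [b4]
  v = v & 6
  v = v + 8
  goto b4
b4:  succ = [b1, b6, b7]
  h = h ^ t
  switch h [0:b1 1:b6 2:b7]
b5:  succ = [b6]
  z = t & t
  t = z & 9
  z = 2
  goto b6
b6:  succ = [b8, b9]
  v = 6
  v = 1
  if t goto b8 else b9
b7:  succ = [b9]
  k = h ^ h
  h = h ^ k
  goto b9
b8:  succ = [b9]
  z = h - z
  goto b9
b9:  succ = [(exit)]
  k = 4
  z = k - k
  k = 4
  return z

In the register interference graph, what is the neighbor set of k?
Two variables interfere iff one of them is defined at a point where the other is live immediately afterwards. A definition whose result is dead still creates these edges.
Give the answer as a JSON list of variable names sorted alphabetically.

Answer: ["h", "z"]

Analysis:
Per-block:
  b0: {h,t,v,z} / ∅
  b1: {z} / {z}
  b2: {v} / {v}
  b3: {v} / {v}
  b4: {h} / {h,t}
  b5: {t,z} / {t}
  b6: {v} / {t}
  b7: {h,k} / {h}
  b8: {z} / {h,z}
  b9: {k,z} / ∅

Live sets:
  b0: in=∅ out={h,t,v,z}
  b1: in={h,t,v,z} out={h,t,v,z}
  b2: in={h,t,v} out={h,t}
  b3: in={h,t,v,z} out={h,t,v,z}
  b4: in={h,t,v,z} out={h,t,v,z}
  b5: in={h,t} out={h,t,z}
  b6: in={h,t,z} out={h,z}
  b7: in={h} out=∅
  b8: in={h,z} out=∅
  b9: in=∅ out=∅

Conflict graph:
  h — {k,t,v,z}
  k — {h,z}
  t — {h,v,z}
  v — {h,t,z}
  z — {h,k,t,v}

N(k) = ["h", "z"]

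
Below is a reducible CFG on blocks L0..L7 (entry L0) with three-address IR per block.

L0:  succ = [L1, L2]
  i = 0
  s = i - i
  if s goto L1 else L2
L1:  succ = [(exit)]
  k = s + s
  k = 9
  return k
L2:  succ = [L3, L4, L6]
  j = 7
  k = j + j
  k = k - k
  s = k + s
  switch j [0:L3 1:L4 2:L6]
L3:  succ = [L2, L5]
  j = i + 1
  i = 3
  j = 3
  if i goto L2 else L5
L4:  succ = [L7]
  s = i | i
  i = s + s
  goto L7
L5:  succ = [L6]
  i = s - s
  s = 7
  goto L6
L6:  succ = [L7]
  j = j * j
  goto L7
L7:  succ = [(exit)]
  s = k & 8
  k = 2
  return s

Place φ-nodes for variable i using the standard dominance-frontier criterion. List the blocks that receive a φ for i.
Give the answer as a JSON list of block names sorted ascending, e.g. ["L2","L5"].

Answer: ["L2", "L6", "L7"]

Working:
idom tree: L1←L0 L2←L0 L3←L2 L4←L2 L5←L3 L6←L2 L7←L2
Dom∩ at merges:
  L2: preds {L0,L3}: {L0} ∩ {L0,L2,L3} = {L0}; idom=L0
  L6: preds {L2,L5}: {L0,L2} ∩ {L0,L2,L3,L5} = {L0,L2}; idom=L2
  L7: preds {L4,L6}: {L0,L2,L4} ∩ {L0,L2,L6} = {L0,L2}; idom=L2

DF walk-up:
  L2←L0: walk · to L0
  L2←L3: walk L3→L2 to L0
  L6←L2: walk · to L2
  L6←L5: walk L5→L3 to L2
  L7←L4: walk L4 to L2
  L7←L6: walk L6 to L2
  DF(L0)=∅
  DF(L1)=∅
  DF(L2)={L2}
  DF(L3)={L2,L6}
  DF(L4)={L7}
  DF(L5)={L6}
  DF(L6)={L7}
  DF(L7)=∅

φ for i: defs {L0,L3,L4,L5}
  DF⁺ = {L2,L6,L7}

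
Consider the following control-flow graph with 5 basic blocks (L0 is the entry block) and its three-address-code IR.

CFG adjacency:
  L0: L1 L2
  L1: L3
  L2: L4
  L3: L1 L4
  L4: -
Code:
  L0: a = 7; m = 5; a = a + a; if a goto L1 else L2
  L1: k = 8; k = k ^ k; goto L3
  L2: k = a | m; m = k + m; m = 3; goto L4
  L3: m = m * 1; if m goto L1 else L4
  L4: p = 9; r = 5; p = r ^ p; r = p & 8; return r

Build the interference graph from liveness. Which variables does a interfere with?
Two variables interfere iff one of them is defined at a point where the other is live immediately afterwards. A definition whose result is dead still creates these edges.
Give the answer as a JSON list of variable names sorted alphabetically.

Answer: ["m"]

Derivation:
Block summaries:
  L0: def={a,m} ue=∅
  L1: def={k} ue=∅
  L2: def={k,m} ue={a,m}
  L3: def={m} ue={m}
  L4: def={p,r} ue=∅

Live sets:
  L0 li=∅ lo={a,m}
  L1 li={m} lo={m}
  L2 li={a,m} lo=∅
  L3 li={m} lo={m}
  L4 li=∅ lo=∅

Conflict graph:
  a↔{m}
  k↔{m}
  m↔{a,k}
  p↔{r}
  r↔{p}

N(a) = ["m"]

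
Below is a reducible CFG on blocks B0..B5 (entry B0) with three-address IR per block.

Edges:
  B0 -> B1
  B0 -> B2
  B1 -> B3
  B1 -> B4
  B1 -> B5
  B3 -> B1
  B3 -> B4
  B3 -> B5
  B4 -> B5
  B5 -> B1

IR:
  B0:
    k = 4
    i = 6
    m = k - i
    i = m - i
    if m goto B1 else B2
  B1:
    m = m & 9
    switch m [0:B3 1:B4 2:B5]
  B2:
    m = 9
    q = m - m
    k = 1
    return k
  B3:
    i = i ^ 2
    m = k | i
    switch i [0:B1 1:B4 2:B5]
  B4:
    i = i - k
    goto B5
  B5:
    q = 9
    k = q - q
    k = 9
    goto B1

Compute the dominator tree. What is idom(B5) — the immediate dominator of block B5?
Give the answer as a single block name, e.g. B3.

Answer: B1

Derivation:
idom tree: B1←B0 B2←B0 B3←B1 B4←B1 B5←B1
Dom∩ at merges:
  B1: preds {B0,B3,B5}: {B0} ∩ {B0,B1,B3} ∩ {B0,B1,B5} = {B0}; idom=B0
  B4: preds {B1,B3}: {B0,B1} ∩ {B0,B1,B3} = {B0,B1}; idom=B1
  B5: preds {B1,B3,B4}: {B0,B1} ∩ {B0,B1,B3} ∩ {B0,B1,B4} = {B0,B1}; idom=B1

idom(B5) = B1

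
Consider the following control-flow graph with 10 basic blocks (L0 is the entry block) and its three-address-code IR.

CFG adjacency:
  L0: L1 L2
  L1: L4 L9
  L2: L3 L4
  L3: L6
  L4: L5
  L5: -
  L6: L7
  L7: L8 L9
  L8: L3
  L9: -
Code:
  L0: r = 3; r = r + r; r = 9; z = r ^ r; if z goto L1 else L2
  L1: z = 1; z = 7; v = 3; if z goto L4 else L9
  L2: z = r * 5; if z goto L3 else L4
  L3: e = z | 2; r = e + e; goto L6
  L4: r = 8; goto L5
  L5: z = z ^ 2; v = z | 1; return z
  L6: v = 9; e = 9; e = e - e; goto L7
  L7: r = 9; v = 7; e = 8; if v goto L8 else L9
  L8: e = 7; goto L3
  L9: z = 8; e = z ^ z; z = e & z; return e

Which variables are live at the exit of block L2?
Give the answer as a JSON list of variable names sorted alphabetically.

Answer: ["z"]

Working:
Per-block:
  L0: def={r,z} ue=∅
  L1: def={v,z} ue=∅
  L2: def={z} ue={r}
  L3: def={e,r} ue={z}
  L4: def={r} ue=∅
  L5: def={v,z} ue={z}
  L6: def={e,v} ue=∅
  L7: def={e,r,v} ue=∅
  L8: def={e} ue=∅
  L9: def={e,z} ue=∅

Backward fixpoint:
  L0 li=∅ lo={r}
  L1 li=∅ lo={z}
  L2 li={r} lo={z}
  L3 li={z} lo={z}
  L4 li={z} lo={z}
  L5 li={z} lo=∅
  L6 li={z} lo={z}
  L7 li={z} lo={z}
  L8 li={z} lo={z}
  L9 li=∅ lo=∅

live-out(L2) = ["z"]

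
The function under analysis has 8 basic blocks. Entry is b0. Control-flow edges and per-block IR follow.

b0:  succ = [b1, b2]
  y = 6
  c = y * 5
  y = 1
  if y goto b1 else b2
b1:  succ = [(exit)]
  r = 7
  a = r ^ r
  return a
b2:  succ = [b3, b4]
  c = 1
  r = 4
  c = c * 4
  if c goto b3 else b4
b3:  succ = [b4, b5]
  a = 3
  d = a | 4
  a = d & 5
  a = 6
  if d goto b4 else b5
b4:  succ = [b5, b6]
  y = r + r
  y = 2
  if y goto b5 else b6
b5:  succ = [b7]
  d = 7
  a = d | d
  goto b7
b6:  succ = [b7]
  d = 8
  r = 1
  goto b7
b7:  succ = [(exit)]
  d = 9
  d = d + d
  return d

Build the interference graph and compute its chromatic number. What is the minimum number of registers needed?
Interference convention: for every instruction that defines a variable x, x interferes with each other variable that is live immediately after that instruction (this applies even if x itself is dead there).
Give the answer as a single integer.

Answer: 3

Analysis:
def/use:
  b0: {c,y} / ∅
  b1: {a,r} / ∅
  b2: {c,r} / ∅
  b3: {a,d} / ∅
  b4: {y} / {r}
  b5: {a,d} / ∅
  b6: {d,r} / ∅
  b7: {d} / ∅

Live sets:
  live b0: ∅→∅
  live b1: ∅→∅
  live b2: ∅→{r}
  live b3: {r}→{r}
  live b4: {r}→∅
  live b5: ∅→∅
  live b6: ∅→∅
  live b7: ∅→∅

Conflict graph:
  a↔{d,r}
  c↔{r}
  d↔{a,r}
  r↔{a,c,d}
  y↔∅

Registers:
  {a,d,r} pairwise interfere (3-clique) ⇒ χ ≥ 3
  3-colouring: c0={r,y}  c1={a,c}  c2={d}
  χ = 3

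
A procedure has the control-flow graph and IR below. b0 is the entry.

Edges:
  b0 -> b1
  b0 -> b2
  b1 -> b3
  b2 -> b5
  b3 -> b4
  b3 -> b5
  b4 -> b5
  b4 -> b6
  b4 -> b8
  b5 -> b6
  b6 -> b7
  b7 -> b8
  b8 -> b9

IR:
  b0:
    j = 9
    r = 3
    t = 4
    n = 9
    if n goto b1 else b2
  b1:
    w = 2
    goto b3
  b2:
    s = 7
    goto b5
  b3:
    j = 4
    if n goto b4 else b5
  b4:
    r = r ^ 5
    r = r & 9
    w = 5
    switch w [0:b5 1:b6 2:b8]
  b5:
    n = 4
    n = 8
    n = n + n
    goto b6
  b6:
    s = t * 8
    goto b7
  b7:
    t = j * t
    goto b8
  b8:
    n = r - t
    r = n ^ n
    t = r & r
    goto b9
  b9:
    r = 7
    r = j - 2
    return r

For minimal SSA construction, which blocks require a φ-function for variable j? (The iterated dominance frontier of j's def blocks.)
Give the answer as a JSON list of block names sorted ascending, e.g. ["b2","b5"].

Answer: ["b5", "b6", "b8"]

Analysis:
idom tree: b1←b0 b2←b0 b3←b1 b4←b3 b5←b0 b6←b0 b7←b6 b8←b0 b9←b8
Dom∩ at merges:
  b5: preds {b2,b3,b4}: {b0,b2} ∩ {b0,b1,b3} ∩ {b0,b1,b3,b4} = {b0}; idom=b0
  b6: preds {b4,b5}: {b0,b1,b3,b4} ∩ {b0,b5} = {b0}; idom=b0
  b8: preds {b4,b7}: {b0,b1,b3,b4} ∩ {b0,b6,b7} = {b0}; idom=b0

Frontier:
  join b5 pred b2: b2 stop@b0
  join b5 pred b3: b3→b1 stop@b0
  join b5 pred b4: b4→b3→b1 stop@b0
  join b6 pred b4: b4→b3→b1 stop@b0
  join b6 pred b5: b5 stop@b0
  join b8 pred b4: b4→b3→b1 stop@b0
  join b8 pred b7: b7→b6 stop@b0
  DF(b0)=∅
  DF(b1)={b5,b6,b8}
  DF(b2)={b5}
  DF(b3)={b5,b6,b8}
  DF(b4)={b5,b6,b8}
  DF(b5)={b6}
  DF(b6)={b8}
  DF(b7)={b8}
  DF(b8)=∅
  DF(b9)=∅

φ for j: defs {b0,b3}
  DF⁺ = {b5,b6,b8}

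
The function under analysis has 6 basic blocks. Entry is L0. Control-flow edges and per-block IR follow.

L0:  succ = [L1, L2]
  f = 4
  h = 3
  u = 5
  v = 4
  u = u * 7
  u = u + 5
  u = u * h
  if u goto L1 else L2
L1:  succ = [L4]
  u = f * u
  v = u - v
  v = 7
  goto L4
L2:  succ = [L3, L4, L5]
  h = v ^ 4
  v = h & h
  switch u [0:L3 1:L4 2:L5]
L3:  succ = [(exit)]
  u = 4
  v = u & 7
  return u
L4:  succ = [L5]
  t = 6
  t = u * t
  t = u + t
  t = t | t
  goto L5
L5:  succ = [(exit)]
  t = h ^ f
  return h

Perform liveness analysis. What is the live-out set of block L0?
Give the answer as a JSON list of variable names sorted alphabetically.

Block summaries:
  L0 def {f,h,u,v} use ∅
  L1 def {u,v} use {f,u,v}
  L2 def {h,v} use {u,v}
  L3 def {u,v} use ∅
  L4 def {t} use {u}
  L5 def {t} use {f,h}

Liveness:
  L0 li=∅ lo={f,h,u,v}
  L1 li={f,h,u,v} lo={f,h,u}
  L2 li={f,u,v} lo={f,h,u}
  L3 li=∅ lo=∅
  L4 li={f,h,u} lo={f,h}
  L5 li={f,h} lo=∅

live-out(L0) = ["f", "h", "u", "v"]

Answer: ["f", "h", "u", "v"]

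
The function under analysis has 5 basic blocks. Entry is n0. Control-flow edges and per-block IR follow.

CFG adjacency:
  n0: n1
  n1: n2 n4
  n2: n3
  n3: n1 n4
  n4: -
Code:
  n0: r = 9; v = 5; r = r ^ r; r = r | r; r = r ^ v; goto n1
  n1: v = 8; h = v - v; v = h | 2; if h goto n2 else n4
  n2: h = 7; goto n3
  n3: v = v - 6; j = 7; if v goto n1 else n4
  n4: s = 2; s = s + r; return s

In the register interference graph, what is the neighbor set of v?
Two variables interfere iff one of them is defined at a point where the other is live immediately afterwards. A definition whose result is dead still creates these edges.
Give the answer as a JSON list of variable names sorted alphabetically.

Answer: ["h", "j", "r"]

Working:
def/use:
  n0 def {r,v} use ∅
  n1 def {h,v} use ∅
  n2 def {h} use ∅
  n3 def {j,v} use {v}
  n4 def {s} use {r}

Live sets:
  live n0: ∅→{r}
  live n1: {r}→{r,v}
  live n2: {r,v}→{r,v}
  live n3: {r,v}→{r}
  live n4: {r}→∅

Conflict graph:
  h — {r,v}
  j — {r,v}
  r — {h,j,s,v}
  s — {r}
  v — {h,j,r}

N(v) = ["h", "j", "r"]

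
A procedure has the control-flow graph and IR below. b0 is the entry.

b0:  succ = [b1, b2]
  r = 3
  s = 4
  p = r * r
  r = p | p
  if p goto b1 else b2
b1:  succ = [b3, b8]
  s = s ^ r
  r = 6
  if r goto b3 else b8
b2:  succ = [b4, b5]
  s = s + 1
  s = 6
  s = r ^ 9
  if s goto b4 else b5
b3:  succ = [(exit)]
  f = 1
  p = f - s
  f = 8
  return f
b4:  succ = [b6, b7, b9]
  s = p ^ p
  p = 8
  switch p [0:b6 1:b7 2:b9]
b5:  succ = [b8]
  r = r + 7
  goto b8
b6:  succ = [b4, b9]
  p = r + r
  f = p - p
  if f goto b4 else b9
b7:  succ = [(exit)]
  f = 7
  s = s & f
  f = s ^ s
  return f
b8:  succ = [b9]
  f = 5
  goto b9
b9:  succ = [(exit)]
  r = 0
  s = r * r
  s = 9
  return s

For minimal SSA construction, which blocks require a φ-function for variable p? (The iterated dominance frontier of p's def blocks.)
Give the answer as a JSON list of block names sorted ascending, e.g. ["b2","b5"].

idom tree: b1←b0 b2←b0 b3←b1 b4←b2 b5←b2 b6←b4 b7←b4 b8←b0 b9←b0
Join-block Dom:
  b4: preds {b2,b6}: {b0,b2} ∩ {b0,b2,b4,b6} = {b0,b2}; idom=b2
  b8: preds {b1,b5}: {b0,b1} ∩ {b0,b2,b5} = {b0}; idom=b0
  b9: preds {b4,b6,b8}: {b0,b2,b4} ∩ {b0,b2,b4,b6} ∩ {b0,b8} = {b0}; idom=b0

DF derivation:
  join b4 pred b2: · stop@b2
  join b4 pred b6: b6→b4 stop@b2
  join b8 pred b1: b1 stop@b0
  join b8 pred b5: b5→b2 stop@b0
  join b9 pred b4: b4→b2 stop@b0
  join b9 pred b6: b6→b4→b2 stop@b0
  join b9 pred b8: b8 stop@b0
  b0 → ∅
  b1 → {b8}
  b2 → {b8,b9}
  b3 → ∅
  b4 → {b4,b9}
  b5 → {b8}
  b6 → {b4,b9}
  b7 → ∅
  b8 → {b9}
  b9 → ∅

φ for p: defs {b0,b3,b4,b6}
  DF⁺ = {b4,b9}

Answer: ["b4", "b9"]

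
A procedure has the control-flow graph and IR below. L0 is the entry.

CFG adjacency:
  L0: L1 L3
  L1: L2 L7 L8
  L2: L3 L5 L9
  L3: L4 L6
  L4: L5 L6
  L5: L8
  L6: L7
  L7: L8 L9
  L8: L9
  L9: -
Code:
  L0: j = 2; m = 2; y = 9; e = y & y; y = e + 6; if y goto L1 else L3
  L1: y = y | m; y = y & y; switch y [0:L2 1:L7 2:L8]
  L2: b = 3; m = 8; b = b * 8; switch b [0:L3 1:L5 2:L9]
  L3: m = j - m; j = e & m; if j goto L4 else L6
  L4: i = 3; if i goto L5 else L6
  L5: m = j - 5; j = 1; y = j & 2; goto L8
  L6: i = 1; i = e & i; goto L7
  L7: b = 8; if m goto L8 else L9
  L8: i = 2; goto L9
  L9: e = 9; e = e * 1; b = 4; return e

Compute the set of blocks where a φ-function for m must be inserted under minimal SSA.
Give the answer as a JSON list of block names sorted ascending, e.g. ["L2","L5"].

idom tree: L1←L0 L2←L1 L3←L0 L4←L3 L5←L0 L6←L3 L7←L0 L8←L0 L9←L0
Dom at joins:
  L3: preds {L0,L2}: {L0} ∩ {L0,L1,L2} = {L0}; idom=L0
  L5: preds {L2,L4}: {L0,L1,L2} ∩ {L0,L3,L4} = {L0}; idom=L0
  L6: preds {L3,L4}: {L0,L3} ∩ {L0,L3,L4} = {L0,L3}; idom=L3
  L7: preds {L1,L6}: {L0,L1} ∩ {L0,L3,L6} = {L0}; idom=L0
  L8: preds {L1,L5,L7}: {L0,L1} ∩ {L0,L5} ∩ {L0,L7} = {L0}; idom=L0
  L9: preds {L2,L7,L8}: {L0,L1,L2} ∩ {L0,L7} ∩ {L0,L8} = {L0}; idom=L0

DF walk-up:
  join L3 pred L0: · stop@L0
  join L3 pred L2: L2→L1 stop@L0
  join L5 pred L2: L2→L1 stop@L0
  join L5 pred L4: L4→L3 stop@L0
  join L6 pred L3: · stop@L3
  join L6 pred L4: L4 stop@L3
  join L7 pred L1: L1 stop@L0
  join L7 pred L6: L6→L3 stop@L0
  join L8 pred L1: L1 stop@L0
  join L8 pred L5: L5 stop@L0
  join L8 pred L7: L7 stop@L0
  join L9 pred L2: L2→L1 stop@L0
  join L9 pred L7: L7 stop@L0
  join L9 pred L8: L8 stop@L0
  L0 → ∅
  L1 → {L3,L5,L7,L8,L9}
  L2 → {L3,L5,L9}
  L3 → {L5,L7}
  L4 → {L5,L6}
  L5 → {L8}
  L6 → {L7}
  L7 → {L8,L9}
  L8 → {L9}
  L9 → ∅

φ for m: defs {L0,L2,L3,L5}
  DF⁺ = {L3,L5,L7,L8,L9}

Answer: ["L3", "L5", "L7", "L8", "L9"]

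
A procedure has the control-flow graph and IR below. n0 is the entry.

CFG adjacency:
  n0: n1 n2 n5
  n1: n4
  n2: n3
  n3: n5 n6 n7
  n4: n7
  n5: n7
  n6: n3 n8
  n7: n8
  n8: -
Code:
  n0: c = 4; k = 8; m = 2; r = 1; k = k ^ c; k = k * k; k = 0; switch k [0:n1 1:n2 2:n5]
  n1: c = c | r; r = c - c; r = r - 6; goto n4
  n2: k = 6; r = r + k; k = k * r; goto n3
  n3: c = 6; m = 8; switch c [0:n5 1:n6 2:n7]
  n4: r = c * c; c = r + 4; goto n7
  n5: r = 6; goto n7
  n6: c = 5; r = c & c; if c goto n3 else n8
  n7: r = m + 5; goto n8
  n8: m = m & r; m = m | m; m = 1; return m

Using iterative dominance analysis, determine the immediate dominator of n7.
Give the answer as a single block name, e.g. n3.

Answer: n0

Working:
idom tree: n1←n0 n2←n0 n3←n2 n4←n1 n5←n0 n6←n3 n7←n0 n8←n0
Dom∩ at merges:
  n3: preds {n2,n6}: {n0,n2} ∩ {n0,n2,n3,n6} = {n0,n2}; idom=n2
  n5: preds {n0,n3}: {n0} ∩ {n0,n2,n3} = {n0}; idom=n0
  n7: preds {n3,n4,n5}: {n0,n2,n3} ∩ {n0,n1,n4} ∩ {n0,n5} = {n0}; idom=n0
  n8: preds {n6,n7}: {n0,n2,n3,n6} ∩ {n0,n7} = {n0}; idom=n0

idom(n7) = n0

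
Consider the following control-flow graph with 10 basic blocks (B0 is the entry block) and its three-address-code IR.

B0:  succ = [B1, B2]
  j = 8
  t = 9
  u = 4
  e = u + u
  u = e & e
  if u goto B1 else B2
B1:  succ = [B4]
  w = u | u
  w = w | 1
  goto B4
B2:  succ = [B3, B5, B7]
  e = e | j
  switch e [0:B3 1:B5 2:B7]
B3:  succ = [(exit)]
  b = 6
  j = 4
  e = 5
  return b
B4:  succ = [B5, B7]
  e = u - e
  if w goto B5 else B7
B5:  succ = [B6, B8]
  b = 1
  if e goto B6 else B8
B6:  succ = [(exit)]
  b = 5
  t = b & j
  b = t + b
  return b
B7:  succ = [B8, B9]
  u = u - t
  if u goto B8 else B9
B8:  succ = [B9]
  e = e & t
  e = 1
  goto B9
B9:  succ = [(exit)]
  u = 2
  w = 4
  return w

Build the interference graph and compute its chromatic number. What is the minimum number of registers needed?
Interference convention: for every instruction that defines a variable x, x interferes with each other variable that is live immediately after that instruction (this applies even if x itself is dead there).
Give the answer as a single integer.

Per-block:
  B0: {e,j,t,u} / ∅
  B1: {w} / {u}
  B2: {e} / {e,j}
  B3: {b,e,j} / ∅
  B4: {e} / {e,u,w}
  B5: {b} / {e}
  B6: {b,t} / {j}
  B7: {u} / {t,u}
  B8: {e} / {e,t}
  B9: {u,w} / ∅

Backward fixpoint:
  B0: in=∅ out={e,j,t,u}
  B1: in={e,j,t,u} out={e,j,t,u,w}
  B2: in={e,j,t,u} out={e,j,t,u}
  B3: in=∅ out=∅
  B4: in={e,j,t,u,w} out={e,j,t,u}
  B5: in={e,j,t} out={e,j,t}
  B6: in={j} out=∅
  B7: in={e,t,u} out={e,t}
  B8: in={e,t} out=∅
  B9: in=∅ out=∅

Conflict graph:
  b↔{e,j,t}
  e↔{b,j,t,u,w}
  j↔{b,e,t,u,w}
  t↔{b,e,j,u,w}
  u↔{e,j,t,w}
  w↔{e,j,t,u}

Colouring:
  clique {e,j,t,u,w} ⇒ need ≥ 5
  assign b→R3 e→R0 j→R1 t→R2 u→R3 w→R4 — no edge inside a register ⇒ χ ≤ 5
  χ = 5

Answer: 5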